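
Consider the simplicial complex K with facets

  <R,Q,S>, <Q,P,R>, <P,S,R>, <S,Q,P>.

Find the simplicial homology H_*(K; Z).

H_0 = Z,  H_1 = 0,  H_2 = Z.

Take the total order P < Q < R < S on the vertex set. Then K (dimension 2) consists of the simplices:

  0-simplices (4): P, Q, R, S
  1-simplices (6): PQ, PR, PS, QR, QS, RS
  2-simplices (4): PQR, PQS, PRS, QRS

Hence C_0 ≅ Z^4, C_1 ≅ Z^6, C_2 ≅ Z^4.

∂_1: C_1 → C_0 maps an edge to its endpoints' difference, ∂[p,q] = q − p. For instance
  ∂PR = R − P.
As a 4×6 matrix over Z this has rank 3, with invariant factors (1,1,1).

∂_2: C_2 → C_1 acts by ∂[p,q,r] = [q,r] − [p,r] + [p,q]. For instance
  ∂PRS = RS − PS + PR,
  ∂QRS = RS − QS + QR.
The resulting 6×4 matrix has rank 3, and its Smith normal form has invariant factors (1,1,1).

From H_k ≅ ker(∂_k) / im(∂_{k+1}) we obtain:

  H_0: rank C_0 − rank ∂_1 = 4 − 3 = 1, and the invariant factors of ∂_1 are all 1, so H_0 ≅ Z.
  H_1: rank ker ∂_1 − rank ∂_2 = (6 − 3) − 3 = 0, and the invariant factors of ∂_2 are all 1, so H_1 ≅ 0.
  H_2: rank ker ∂_2 − rank ∂_3 = (4 − 3) − 0 = 1, and there is no ∂_3, so H_2 ≅ Z.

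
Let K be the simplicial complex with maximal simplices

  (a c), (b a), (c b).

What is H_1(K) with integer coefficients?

H_1 = Z.

Order the vertices as a < b < c. Listing each simplex with vertices in this order, K has dimension 1 with simplices:

  0-simplices (3): a, b, c
  1-simplices (3): ab, ac, bc

Hence C_0 ≅ Z^3, C_1 ≅ Z^3.

The boundary map ∂_1: C_1 → C_0 is given by ∂[p,q] = [q] − [p].
As a 3×3 matrix over Z this has rank 2, with invariant factors (1,1).

From H_k ≅ ker(∂_k) / im(∂_{k+1}) we obtain:

  H_1: rank ker ∂_1 − rank ∂_2 = (3 − 2) − 0 = 1, and there is no ∂_2, so H_1 = Z.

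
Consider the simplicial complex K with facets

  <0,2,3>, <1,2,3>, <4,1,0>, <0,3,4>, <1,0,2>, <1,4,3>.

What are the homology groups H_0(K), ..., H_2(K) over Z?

H_0 = Z,  H_1 = 0,  H_2 = Z.

Order the vertices as 0 < 1 < 2 < 3 < 4. Listing each simplex with vertices in this order, K has dimension 2 with simplices:

  0-simplices (5): [0], [1], [2], [3], [4]
  1-simplices (9): [0,1], [0,2], [0,3], [0,4], [1,2], [1,3], [1,4], [2,3], [3,4]
  2-simplices (6): [0,1,2], [0,1,4], [0,2,3], [0,3,4], [1,2,3], [1,3,4]

giving chain groups C_0 ≅ Z^5, C_1 ≅ Z^9, C_2 ≅ Z^6.

The boundary map ∂_1: C_1 → C_0 sends each edge [p,q] (with p < q) to q − p.
As a 5×9 matrix over Z this has rank 4, with invariant factors (1,1,1,1).

Boundary ∂_2: C_2 → C_1 acts by ∂[p,q,r] = [q,r] − [p,r] + [p,q]. For instance
  ∂[0,3,4] = [3,4] − [0,4] + [0,3],
  ∂[1,2,3] = [2,3] − [1,3] + [1,2].
This gives a 9×6 integer matrix of rank 5; reducing to Smith normal form yields diagonal entries (1,1,1,1,1).

From H_k ≅ ker(∂_k) / im(∂_{k+1}) we obtain:

  H_0: rank C_0 − rank ∂_1 = 5 − 4 = 1, and the invariant factors of ∂_1 are all 1, so H_0 ≅ Z.
  H_1: rank ker ∂_1 − rank ∂_2 = (9 − 4) − 5 = 0, and the invariant factors of ∂_2 are all 1, so H_1 ≅ 0.
  H_2: rank ker ∂_2 − rank ∂_3 = (6 − 5) − 0 = 1, and there is no ∂_3, so H_2 ≅ Z.

(K is a triangulation of the 2-sphere S^2.)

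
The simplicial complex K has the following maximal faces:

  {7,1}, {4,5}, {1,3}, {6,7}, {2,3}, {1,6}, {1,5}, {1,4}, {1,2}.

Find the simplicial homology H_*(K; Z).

H_0 = Z,  H_1 = Z^3.

Order the vertices as 1 < 2 < 3 < 4 < 5 < 6 < 7. Listing each simplex with vertices in this order, K has dimension 1 with simplices:

  0-simplices (7): [1], [2], [3], [4], [5], [6], [7]
  1-simplices (9): [1,2], [1,3], [1,4], [1,5], [1,6], [1,7], [2,3], [4,5], [6,7]

so the chain groups are C_0 ≅ Z^7, C_1 ≅ Z^9.

∂_1: C_1 → C_0 is given by ∂[p,q] = [q] − [p]. For instance
  ∂[1,4] = [4] − [1].
The 7×9 boundary matrix has rank 6 and Smith normal form diag(1,1,1,1,1,1).

From H_k ≅ ker(∂_k) / im(∂_{k+1}) we obtain:

  H_0: rank C_0 − rank ∂_1 = 7 − 6 = 1, and the invariant factors of ∂_1 are all 1, so H_0 = Z.
  H_1: rank ker ∂_1 − rank ∂_2 = (9 − 6) − 0 = 3, and there is no ∂_2, so H_1 = Z^3.

As a check, the Euler characteristic is 7 − 9 = -2, which agrees with 1 − 3 = -2.
(K is a triangulation of a wedge of 3 circles.)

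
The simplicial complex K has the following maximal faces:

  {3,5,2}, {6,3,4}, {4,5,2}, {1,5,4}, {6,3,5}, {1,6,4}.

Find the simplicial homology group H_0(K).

Take the total order 1 < 2 < 3 < 4 < 5 < 6 on the vertex set. Then K (dimension 2) consists of the simplices:

  0-simplices (6): [1], [2], [3], [4], [5], [6]
  1-simplices (12): [1,4], [1,5], [1,6], [2,3], [2,4], [2,5], [3,4], [3,5], [3,6], [4,5], [4,6], [5,6]
  2-simplices (6): [1,4,5], [1,4,6], [2,3,5], [2,4,5], [3,4,6], [3,5,6]

giving chain groups C_0 ≅ Z^6, C_1 ≅ Z^12, C_2 ≅ Z^6.

∂_1: C_1 → C_0 is given by ∂[p,q] = [q] − [p].
This gives a 6×12 integer matrix of rank 5; reducing to Smith normal form yields diagonal entries (1,1,1,1,1).

The boundary map ∂_2: C_2 → C_1 acts by ∂[p,q,r] = [q,r] − [p,r] + [p,q]. For instance
  ∂[3,4,6] = [4,6] − [3,6] + [3,4],
  ∂[2,3,5] = [3,5] − [2,5] + [2,3].
The resulting 12×6 matrix has rank 6, and its Smith normal form has invariant factors (1,1,1,1,1,1).

Reading off H_k = ker ∂_k / im ∂_{k+1}:

  H_0: rank C_0 − rank ∂_1 = 6 − 5 = 1, and the invariant factors of ∂_1 are all 1, so H_0 = Z.

H_0 ≅ Z.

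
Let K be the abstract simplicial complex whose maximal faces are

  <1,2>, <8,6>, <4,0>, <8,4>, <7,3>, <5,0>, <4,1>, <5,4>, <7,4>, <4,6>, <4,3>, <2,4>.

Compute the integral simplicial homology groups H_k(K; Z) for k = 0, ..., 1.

Fix the vertex order 0 < 1 < 2 < 3 < 4 < 5 < 6 < 7 < 8 and write every simplex with vertices in increasing order. Then dim K = 1 and the simplices of K are:

  0-simplices (9): [0], [1], [2], [3], [4], [5], [6], [7], [8]
  1-simplices (12): [0,4], [0,5], [1,2], [1,4], [2,4], [3,4], [3,7], [4,5], [4,6], [4,7], [4,8], [6,8]

giving chain groups C_0 ≅ Z^9, C_1 ≅ Z^12.

∂_1: C_1 → C_0 maps an edge to its endpoints' difference, ∂[p,q] = q − p. For instance
  ∂[3,4] = [4] − [3].
As a 9×12 matrix over Z this has rank 8, with invariant factors (1,1,1,1,1,1,1,1).

Reading off H_k = ker ∂_k / im ∂_{k+1}:

  H_0: rank C_0 − rank ∂_1 = 9 − 8 = 1, and the invariant factors of ∂_1 are all 1, so H_0 = Z.
  H_1: rank ker ∂_1 − rank ∂_2 = (12 − 8) − 0 = 4, and there is no ∂_2, so H_1 = Z^4.

H_0 = Z,  H_1 = Z^4.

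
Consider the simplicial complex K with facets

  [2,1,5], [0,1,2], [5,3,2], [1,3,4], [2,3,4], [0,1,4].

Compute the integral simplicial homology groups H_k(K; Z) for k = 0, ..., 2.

H_0 = Z,  H_1 = Z,  H_2 = 0.

We work with the vertex ordering 0 < 1 < 2 < 3 < 4 < 5. The simplices of K, each written with vertices in increasing order, are:

  0-simplices (6): [0], [1], [2], [3], [4], [5]
  1-simplices (12): [0,1], [0,2], [0,4], [1,2], [1,3], [1,4], [1,5], [2,3], [2,4], [2,5], [3,4], [3,5]
  2-simplices (6): [0,1,2], [0,1,4], [1,2,5], [1,3,4], [2,3,4], [2,3,5]

Hence C_0 ≅ Z^6, C_1 ≅ Z^12, C_2 ≅ Z^6.

∂_1: C_1 → C_0 maps an edge to its endpoints' difference, ∂[p,q] = q − p. For instance
  ∂[0,2] = [2] − [0].
The 6×12 boundary matrix has rank 5 and Smith normal form diag(1,1,1,1,1).

Boundary ∂_2: C_2 → C_1 acts by ∂[p,q,r] = [q,r] − [p,r] + [p,q]. For instance
  ∂[0,1,4] = [1,4] − [0,4] + [0,1],
  ∂[2,3,4] = [3,4] − [2,4] + [2,3].
The 12×6 boundary matrix has rank 6 and Smith normal form diag(1,1,1,1,1,1).

Reading off H_k = ker ∂_k / im ∂_{k+1}:

  H_0: rank C_0 − rank ∂_1 = 6 − 5 = 1, and the invariant factors of ∂_1 are all 1, so H_0 = Z.
  H_1: rank ker ∂_1 − rank ∂_2 = (12 − 5) − 6 = 1, and the invariant factors of ∂_2 are all 1, so H_1 = Z.
  H_2: rank ker ∂_2 − rank ∂_3 = (6 − 6) − 0 = 0, and there is no ∂_3, so H_2 = 0.

As a check, the Euler characteristic is 6 − 12 + 6 = 0, which agrees with 1 − 1 + 0 = 0.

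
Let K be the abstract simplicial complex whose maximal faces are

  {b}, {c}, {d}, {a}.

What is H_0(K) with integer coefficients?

H_0 ≅ Z^4.

Take the total order a < b < c < d on the vertex set. Then K (dimension 0) consists of the simplices:

  0-simplices (4): a, b, c, d

so the chain groups are C_0 ≅ Z^4.

Computing H_k = (kernel of ∂_k) / (image of ∂_{k+1}):

  H_0: rank C_0 − rank ∂_1 = 4 − 0 = 4, and there is no ∂_1, so H_0 ≅ Z^4.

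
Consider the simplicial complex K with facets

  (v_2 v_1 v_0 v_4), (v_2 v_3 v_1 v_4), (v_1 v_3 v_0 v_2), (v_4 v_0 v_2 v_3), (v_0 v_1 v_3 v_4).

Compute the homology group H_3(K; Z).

We work with the vertex ordering v_0 < v_1 < v_2 < v_3 < v_4. The simplices of K, each written with vertices in increasing order, are:

  0-simplices (5): [v_0], [v_1], [v_2], [v_3], [v_4]
  1-simplices (10): [v_0,v_1], [v_0,v_2], [v_0,v_3], [v_0,v_4], [v_1,v_2], [v_1,v_3], [v_1,v_4], [v_2,v_3], [v_2,v_4], [v_3,v_4]
  2-simplices (10): [v_0,v_1,v_2], [v_0,v_1,v_3], [v_0,v_1,v_4], [v_0,v_2,v_3], [v_0,v_2,v_4], [v_0,v_3,v_4], [v_1,v_2,v_3], [v_1,v_2,v_4], [v_1,v_3,v_4], [v_2,v_3,v_4]
  3-simplices (5): [v_0,v_1,v_2,v_3], [v_0,v_1,v_2,v_4], [v_0,v_1,v_3,v_4], [v_0,v_2,v_3,v_4], [v_1,v_2,v_3,v_4]

Hence C_0 ≅ Z^5, C_1 ≅ Z^10, C_2 ≅ Z^10, C_3 ≅ Z^5.

The boundary map ∂_1: C_1 → C_0 maps an edge to its endpoints' difference, ∂[p,q] = q − p.
The resulting 5×10 matrix has rank 4, and its Smith normal form has invariant factors (1,1,1,1).

Boundary ∂_2: C_2 → C_1 acts by ∂[p,q,r] = [q,r] − [p,r] + [p,q]. For instance
  ∂[v_0,v_2,v_4] = [v_2,v_4] − [v_0,v_4] + [v_0,v_2],
  ∂[v_1,v_2,v_3] = [v_2,v_3] − [v_1,v_3] + [v_1,v_2].
As a 10×10 matrix over Z this has rank 6, with invariant factors (1,1,1,1,1,1).

∂_3: C_3 → C_2 sends each 3-simplex σ to the alternating sum Σ_i (−1)^i (σ with its i-th vertex removed). For instance
  ∂[v_0,v_1,v_3,v_4] = [v_1,v_3,v_4] − [v_0,v_3,v_4] + [v_0,v_1,v_4] − [v_0,v_1,v_3],
  ∂[v_0,v_1,v_2,v_3] = [v_1,v_2,v_3] − [v_0,v_2,v_3] + [v_0,v_1,v_3] − [v_0,v_1,v_2].
The 10×5 boundary matrix has rank 4 and Smith normal form diag(1,1,1,1).

Now H_k = ker ∂_k / im ∂_{k+1}, so:

  H_3: rank ker ∂_3 − rank ∂_4 = (5 − 4) − 0 = 1, and there is no ∂_4, so H_3 = Z.

(K is a triangulation of the 3-sphere S^3.)

H_3 ≅ Z.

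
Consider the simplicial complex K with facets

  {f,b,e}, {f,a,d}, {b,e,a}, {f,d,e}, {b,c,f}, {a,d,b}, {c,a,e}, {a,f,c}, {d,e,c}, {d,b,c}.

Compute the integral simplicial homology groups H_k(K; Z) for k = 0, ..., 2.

H_0 ≅ Z,  H_1 ≅ Z_2,  H_2 = 0.

Order the vertices as a < b < c < d < e < f. Listing each simplex with vertices in this order, K has dimension 2 with simplices:

  0-simplices (6): a, b, c, d, e, f
  1-simplices (15): ab, ac, ad, ae, af, bc, bd, be, bf, cd, ce, cf, de, df, ef
  2-simplices (10): abd, abe, ace, acf, adf, bcd, bcf, bef, cde, def

giving chain groups C_0 ≅ Z^6, C_1 ≅ Z^15, C_2 ≅ Z^10.

∂_1: C_1 → C_0 is given by ∂[p,q] = [q] − [p].
This gives a 6×15 integer matrix of rank 5; reducing to Smith normal form yields diagonal entries (1,1,1,1,1).

∂_2: C_2 → C_1 maps a triangle to the signed sum of its edges. For instance
  ∂abd = bd − ad + ab,
  ∂bcf = cf − bf + bc.
The 15×10 boundary matrix has rank 10 and Smith normal form diag(1,1,1,1,1,1,1,1,1,2).

Now H_k = ker ∂_k / im ∂_{k+1}, so:

  H_0: rank C_0 − rank ∂_1 = 6 − 5 = 1, and the invariant factors of ∂_1 are all 1, so H_0 = Z.
  H_1: rank ker ∂_1 − rank ∂_2 = (15 − 5) − 10 = 0, and ∂_2 has invariant factor 2 > 1, so H_1 = Z_2.
  H_2: rank ker ∂_2 − rank ∂_3 = (10 − 10) − 0 = 0, and there is no ∂_3, so H_2 = 0.

As a check, the Euler characteristic is 6 − 15 + 10 = 1, which agrees with 1 − 0 + 0 = 1.
(K is a triangulation of the real projective plane RP^2.)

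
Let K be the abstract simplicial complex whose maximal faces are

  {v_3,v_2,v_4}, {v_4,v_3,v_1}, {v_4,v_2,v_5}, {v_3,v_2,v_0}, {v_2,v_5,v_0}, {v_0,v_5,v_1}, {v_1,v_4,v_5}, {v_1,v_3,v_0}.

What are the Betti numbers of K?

b_0 = 1, b_1 = 0, b_2 = 1.

We work with the vertex ordering v_0 < v_1 < v_2 < v_3 < v_4 < v_5. The simplices of K, each written with vertices in increasing order, are:

  0-simplices (6): [v_0], [v_1], [v_2], [v_3], [v_4], [v_5]
  1-simplices (12): [v_0,v_1], [v_0,v_2], [v_0,v_3], [v_0,v_5], [v_1,v_3], [v_1,v_4], [v_1,v_5], [v_2,v_3], [v_2,v_4], [v_2,v_5], [v_3,v_4], [v_4,v_5]
  2-simplices (8): [v_0,v_1,v_3], [v_0,v_1,v_5], [v_0,v_2,v_3], [v_0,v_2,v_5], [v_1,v_3,v_4], [v_1,v_4,v_5], [v_2,v_3,v_4], [v_2,v_4,v_5]

giving chain groups C_0 ≅ Z^6, C_1 ≅ Z^12, C_2 ≅ Z^8.

∂_1: C_1 → C_0 sends each edge [p,q] (with p < q) to q − p. For instance
  ∂[v_1,v_3] = [v_3] − [v_1].
As a 6×12 matrix over Z this has rank 5, with invariant factors (1,1,1,1,1).

Boundary ∂_2: C_2 → C_1 maps a triangle to the signed sum of its edges. For instance
  ∂[v_2,v_4,v_5] = [v_4,v_5] − [v_2,v_5] + [v_2,v_4],
  ∂[v_0,v_2,v_3] = [v_2,v_3] − [v_0,v_3] + [v_0,v_2].
As a 12×8 matrix over Z this has rank 7, with invariant factors (1,1,1,1,1,1,1).

Reading off H_k = ker ∂_k / im ∂_{k+1}:

  H_0: rank C_0 − rank ∂_1 = 6 − 5 = 1, and the invariant factors of ∂_1 are all 1, so H_0 ≅ Z.
  H_1: rank ker ∂_1 − rank ∂_2 = (12 − 5) − 7 = 0, and the invariant factors of ∂_2 are all 1, so H_1 ≅ 0.
  H_2: rank ker ∂_2 − rank ∂_3 = (8 − 7) − 0 = 1, and there is no ∂_3, so H_2 ≅ Z.

As a check, the Euler characteristic is 6 − 12 + 8 = 2, which agrees with 1 − 0 + 1 = 2.
(K is a triangulation of the 2-sphere S^2.)

Hence the Betti numbers are b_0 = 1, b_1 = 0, b_2 = 1.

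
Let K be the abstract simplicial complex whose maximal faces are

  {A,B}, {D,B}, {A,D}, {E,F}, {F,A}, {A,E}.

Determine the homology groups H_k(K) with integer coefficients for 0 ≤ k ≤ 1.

H_0 = Z,  H_1 = Z^2.

We work with the vertex ordering A < B < D < E < F. The simplices of K, each written with vertices in increasing order, are:

  0-simplices (5): A, B, D, E, F
  1-simplices (6): AB, AD, AE, AF, BD, EF

Hence C_0 ≅ Z^5, C_1 ≅ Z^6.

∂_1: C_1 → C_0 sends each edge [p,q] (with p < q) to q − p. For instance
  ∂EF = F − E.
This gives a 5×6 integer matrix of rank 4; reducing to Smith normal form yields diagonal entries (1,1,1,1).

Computing H_k = (kernel of ∂_k) / (image of ∂_{k+1}):

  H_0: rank C_0 − rank ∂_1 = 5 − 4 = 1, and the invariant factors of ∂_1 are all 1, so H_0 = Z.
  H_1: rank ker ∂_1 − rank ∂_2 = (6 − 4) − 0 = 2, and there is no ∂_2, so H_1 = Z^2.

(K is a triangulation of a wedge of 2 circles.)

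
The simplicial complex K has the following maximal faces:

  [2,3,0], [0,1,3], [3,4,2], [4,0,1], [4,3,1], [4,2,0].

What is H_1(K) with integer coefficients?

Fix the vertex order 0 < 1 < 2 < 3 < 4 and write every simplex with vertices in increasing order. Then dim K = 2 and the simplices of K are:

  0-simplices (5): [0], [1], [2], [3], [4]
  1-simplices (9): [0,1], [0,2], [0,3], [0,4], [1,3], [1,4], [2,3], [2,4], [3,4]
  2-simplices (6): [0,1,3], [0,1,4], [0,2,3], [0,2,4], [1,3,4], [2,3,4]

Hence C_0 ≅ Z^5, C_1 ≅ Z^9, C_2 ≅ Z^6.

∂_1: C_1 → C_0 sends each edge [p,q] (with p < q) to q − p.
This gives a 5×9 integer matrix of rank 4; reducing to Smith normal form yields diagonal entries (1,1,1,1).

The boundary map ∂_2: C_2 → C_1 sends each 2-simplex [p,q,r] to [q,r] − [p,r] + [p,q]. For instance
  ∂[1,3,4] = [3,4] − [1,4] + [1,3],
  ∂[0,1,3] = [1,3] − [0,3] + [0,1].
As a 9×6 matrix over Z this has rank 5, with invariant factors (1,1,1,1,1).

Now H_k = ker ∂_k / im ∂_{k+1}, so:

  H_1: rank ker ∂_1 − rank ∂_2 = (9 − 4) − 5 = 0, and the invariant factors of ∂_2 are all 1, so H_1 = 0.

H_1 = 0.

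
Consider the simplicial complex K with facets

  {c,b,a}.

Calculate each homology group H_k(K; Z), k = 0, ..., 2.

We work with the vertex ordering a < b < c. The simplices of K, each written with vertices in increasing order, are:

  0-simplices (3): a, b, c
  1-simplices (3): ab, ac, bc
  2-simplices (1): abc

so the chain groups are C_0 ≅ Z^3, C_1 ≅ Z^3, C_2 ≅ Z^1.

Boundary ∂_1: C_1 → C_0 is given by ∂[p,q] = [q] − [p].
This gives a 3×3 integer matrix of rank 2; reducing to Smith normal form yields diagonal entries (1,1).

Boundary ∂_2: C_2 → C_1 sends each 2-simplex [p,q,r] to [q,r] − [p,r] + [p,q]. For instance
  ∂abc = bc − ac + ab.
The resulting 3×1 matrix has rank 1, and its Smith normal form has invariant factors (1).

From H_k ≅ ker(∂_k) / im(∂_{k+1}) we obtain:

  H_0: rank C_0 − rank ∂_1 = 3 − 2 = 1, and the invariant factors of ∂_1 are all 1, so H_0 ≅ Z.
  H_1: rank ker ∂_1 − rank ∂_2 = (3 − 2) − 1 = 0, and the invariant factors of ∂_2 are all 1, so H_1 ≅ 0.
  H_2: rank ker ∂_2 − rank ∂_3 = (1 − 1) − 0 = 0, and there is no ∂_3, so H_2 ≅ 0.

(K is a triangulation of the 2-simplex.)

H_0 ≅ Z,  H_1 = 0,  H_2 = 0.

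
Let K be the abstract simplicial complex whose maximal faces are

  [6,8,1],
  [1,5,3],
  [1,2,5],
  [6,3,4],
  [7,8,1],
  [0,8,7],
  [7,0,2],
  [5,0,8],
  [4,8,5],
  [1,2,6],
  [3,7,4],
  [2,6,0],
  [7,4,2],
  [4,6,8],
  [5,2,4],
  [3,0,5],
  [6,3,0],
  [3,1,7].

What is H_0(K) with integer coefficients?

H_0 = Z.

Order the vertices as 0 < 1 < 2 < 3 < 4 < 5 < 6 < 7 < 8. Listing each simplex with vertices in this order, K has dimension 2 with simplices:

  0-simplices (9): [0], [1], [2], [3], [4], [5], [6], [7], [8]
  1-simplices (27): (27 of them)
  2-simplices (18): [0,2,6], [0,2,7], [0,3,5], [0,3,6], [0,5,8], [0,7,8], [1,2,5], [1,2,6], [1,3,5], [1,3,7], [1,6,8], [1,7,8], [2,4,5], [2,4,7], [3,4,6], [3,4,7], [4,5,8], [4,6,8]

giving chain groups C_0 ≅ Z^9, C_1 ≅ Z^27, C_2 ≅ Z^18.

The boundary map ∂_1: C_1 → C_0 is given by ∂[p,q] = [q] − [p]. For instance
  ∂[3,5] = [5] − [3].
This gives a 9×27 integer matrix of rank 8; reducing to Smith normal form yields diagonal entries (1,1,1,1,1,1,1,1).

∂_2: C_2 → C_1 sends each 2-simplex [p,q,r] to [q,r] − [p,r] + [p,q]. For instance
  ∂[0,7,8] = [7,8] − [0,8] + [0,7],
  ∂[4,5,8] = [5,8] − [4,8] + [4,5].
The 27×18 boundary matrix has rank 17 and Smith normal form diag(1,1,1,1,1,1,1,1,1,1,1,1,1,1,1,1,1).

Reading off H_k = ker ∂_k / im ∂_{k+1}:

  H_0: rank C_0 − rank ∂_1 = 9 − 8 = 1, and the invariant factors of ∂_1 are all 1, so H_0 ≅ Z.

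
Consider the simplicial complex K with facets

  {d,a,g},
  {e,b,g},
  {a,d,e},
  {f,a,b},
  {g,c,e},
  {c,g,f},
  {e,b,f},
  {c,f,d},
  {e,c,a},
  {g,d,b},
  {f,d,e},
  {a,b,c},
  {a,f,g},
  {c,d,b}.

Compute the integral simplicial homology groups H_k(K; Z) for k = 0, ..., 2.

K has 7 vertices, 21 edges, 14 triangles.
rank ∂_0 = 0, rank ∂_1 = 6 ⇒ b_0 = 7 − 0 − 6 = 1; all invariant factors of ∂_1 are 1 so no torsion. So H_0 ≅ Z.
rank ∂_1 = 6, rank ∂_2 = 13 ⇒ b_1 = 21 − 6 − 13 = 2; all invariant factors of ∂_2 are 1 so no torsion. So H_1 ≅ Z^2.
rank ∂_2 = 13, rank ∂_3 = 0 ⇒ b_2 = 14 − 13 − 0 = 1. So H_2 ≅ Z.

H_0 ≅ Z,  H_1 ≅ Z^2,  H_2 ≅ Z.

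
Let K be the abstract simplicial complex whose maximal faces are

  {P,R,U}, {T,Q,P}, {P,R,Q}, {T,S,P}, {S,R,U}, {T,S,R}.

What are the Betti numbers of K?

Fix the vertex order P < Q < R < S < T < U and write every simplex with vertices in increasing order. Then dim K = 2 and the simplices of K are:

  0-simplices (6): P, Q, R, S, T, U
  1-simplices (12): PQ, PR, PS, PT, PU, QR, QT, RS, RT, RU, ST, SU
  2-simplices (6): PQR, PQT, PRU, PST, RST, RSU

giving chain groups C_0 ≅ Z^6, C_1 ≅ Z^12, C_2 ≅ Z^6.

Boundary ∂_1: C_1 → C_0 maps an edge to its endpoints' difference, ∂[p,q] = q − p. For instance
  ∂PU = U − P.
The resulting 6×12 matrix has rank 5, and its Smith normal form has invariant factors (1,1,1,1,1).

The boundary map ∂_2: C_2 → C_1 acts by ∂[p,q,r] = [q,r] − [p,r] + [p,q]. For instance
  ∂PQR = QR − PR + PQ,
  ∂PST = ST − PT + PS.
This gives a 12×6 integer matrix of rank 6; reducing to Smith normal form yields diagonal entries (1,1,1,1,1,1).

Computing H_k = (kernel of ∂_k) / (image of ∂_{k+1}):

  H_0: rank C_0 − rank ∂_1 = 6 − 5 = 1, and the invariant factors of ∂_1 are all 1, so H_0 ≅ Z.
  H_1: rank ker ∂_1 − rank ∂_2 = (12 − 5) − 6 = 1, and the invariant factors of ∂_2 are all 1, so H_1 ≅ Z.
  H_2: rank ker ∂_2 − rank ∂_3 = (6 − 6) − 0 = 0, and there is no ∂_3, so H_2 ≅ 0.

(K is a triangulation of the cylinder S^1 x I.)

Hence the Betti numbers are b_0 = 1, b_1 = 1, b_2 = 0.

b_0 = 1, b_1 = 1, b_2 = 0.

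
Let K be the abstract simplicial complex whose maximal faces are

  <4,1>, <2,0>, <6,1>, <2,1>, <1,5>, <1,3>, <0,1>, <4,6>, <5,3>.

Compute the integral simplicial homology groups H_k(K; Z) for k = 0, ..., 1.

H_0 ≅ Z,  H_1 ≅ Z^3.

Take the total order 0 < 1 < 2 < 3 < 4 < 5 < 6 on the vertex set. Then K (dimension 1) consists of the simplices:

  0-simplices (7): [0], [1], [2], [3], [4], [5], [6]
  1-simplices (9): [0,1], [0,2], [1,2], [1,3], [1,4], [1,5], [1,6], [3,5], [4,6]

so the chain groups are C_0 ≅ Z^7, C_1 ≅ Z^9.

The boundary map ∂_1: C_1 → C_0 is given by ∂[p,q] = [q] − [p].
This gives a 7×9 integer matrix of rank 6; reducing to Smith normal form yields diagonal entries (1,1,1,1,1,1).

Computing H_k = (kernel of ∂_k) / (image of ∂_{k+1}):

  H_0: rank C_0 − rank ∂_1 = 7 − 6 = 1, and the invariant factors of ∂_1 are all 1, so H_0 ≅ Z.
  H_1: rank ker ∂_1 − rank ∂_2 = (9 − 6) − 0 = 3, and there is no ∂_2, so H_1 ≅ Z^3.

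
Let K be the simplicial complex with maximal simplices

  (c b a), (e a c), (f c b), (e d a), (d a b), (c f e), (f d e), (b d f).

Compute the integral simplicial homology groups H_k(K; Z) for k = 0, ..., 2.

H_0 ≅ Z,  H_1 = 0,  H_2 ≅ Z.

Order the vertices as a < b < c < d < e < f. Listing each simplex with vertices in this order, K has dimension 2 with simplices:

  0-simplices (6): a, b, c, d, e, f
  1-simplices (12): ab, ac, ad, ae, bc, bd, bf, ce, cf, de, df, ef
  2-simplices (8): abc, abd, ace, ade, bcf, bdf, cef, def

Hence C_0 ≅ Z^6, C_1 ≅ Z^12, C_2 ≅ Z^8.

The boundary map ∂_1: C_1 → C_0 sends each edge [p,q] (with p < q) to q − p. For instance
  ∂ad = d − a.
The resulting 6×12 matrix has rank 5, and its Smith normal form has invariant factors (1,1,1,1,1).

∂_2: C_2 → C_1 maps a triangle to the signed sum of its edges. For instance
  ∂def = ef − df + de,
  ∂ace = ce − ae + ac.
The resulting 12×8 matrix has rank 7, and its Smith normal form has invariant factors (1,1,1,1,1,1,1).

From H_k ≅ ker(∂_k) / im(∂_{k+1}) we obtain:

  H_0: rank C_0 − rank ∂_1 = 6 − 5 = 1, and the invariant factors of ∂_1 are all 1, so H_0 ≅ Z.
  H_1: rank ker ∂_1 − rank ∂_2 = (12 − 5) − 7 = 0, and the invariant factors of ∂_2 are all 1, so H_1 ≅ 0.
  H_2: rank ker ∂_2 − rank ∂_3 = (8 − 7) − 0 = 1, and there is no ∂_3, so H_2 ≅ Z.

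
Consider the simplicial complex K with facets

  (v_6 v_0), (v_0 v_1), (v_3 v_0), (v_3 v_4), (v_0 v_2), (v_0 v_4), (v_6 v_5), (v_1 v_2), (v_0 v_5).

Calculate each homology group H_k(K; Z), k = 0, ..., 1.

H_0 = Z,  H_1 = Z^3.

We work with the vertex ordering v_0 < v_1 < v_2 < v_3 < v_4 < v_5 < v_6. The simplices of K, each written with vertices in increasing order, are:

  0-simplices (7): [v_0], [v_1], [v_2], [v_3], [v_4], [v_5], [v_6]
  1-simplices (9): [v_0,v_1], [v_0,v_2], [v_0,v_3], [v_0,v_4], [v_0,v_5], [v_0,v_6], [v_1,v_2], [v_3,v_4], [v_5,v_6]

giving chain groups C_0 ≅ Z^7, C_1 ≅ Z^9.

Boundary ∂_1: C_1 → C_0 sends each edge [p,q] (with p < q) to q − p. For instance
  ∂[v_0,v_3] = [v_3] − [v_0].
The resulting 7×9 matrix has rank 6, and its Smith normal form has invariant factors (1,1,1,1,1,1).

Reading off H_k = ker ∂_k / im ∂_{k+1}:

  H_0: rank C_0 − rank ∂_1 = 7 − 6 = 1, and the invariant factors of ∂_1 are all 1, so H_0 = Z.
  H_1: rank ker ∂_1 − rank ∂_2 = (9 − 6) − 0 = 3, and there is no ∂_2, so H_1 = Z^3.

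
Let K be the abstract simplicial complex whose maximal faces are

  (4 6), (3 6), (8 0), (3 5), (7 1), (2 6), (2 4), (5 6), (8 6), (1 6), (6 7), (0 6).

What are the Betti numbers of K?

Order the vertices as 0 < 1 < 2 < 3 < 4 < 5 < 6 < 7 < 8. Listing each simplex with vertices in this order, K has dimension 1 with simplices:

  0-simplices (9): [0], [1], [2], [3], [4], [5], [6], [7], [8]
  1-simplices (12): [0,6], [0,8], [1,6], [1,7], [2,4], [2,6], [3,5], [3,6], [4,6], [5,6], [6,7], [6,8]

so the chain groups are C_0 ≅ Z^9, C_1 ≅ Z^12.

The boundary map ∂_1: C_1 → C_0 sends each edge [p,q] (with p < q) to q − p. For instance
  ∂[2,6] = [6] − [2].
This gives a 9×12 integer matrix of rank 8; reducing to Smith normal form yields diagonal entries (1,1,1,1,1,1,1,1).

Reading off H_k = ker ∂_k / im ∂_{k+1}:

  H_0: rank C_0 − rank ∂_1 = 9 − 8 = 1, and the invariant factors of ∂_1 are all 1, so H_0 = Z.
  H_1: rank ker ∂_1 − rank ∂_2 = (12 − 8) − 0 = 4, and there is no ∂_2, so H_1 = Z^4.

Hence the Betti numbers are b_0 = 1, b_1 = 4.

b_0 = 1, b_1 = 4.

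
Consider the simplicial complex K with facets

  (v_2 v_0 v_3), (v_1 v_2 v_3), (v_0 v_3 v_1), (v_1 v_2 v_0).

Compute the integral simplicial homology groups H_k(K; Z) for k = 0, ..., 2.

H_0 ≅ Z,  H_1 = 0,  H_2 ≅ Z.

Fix the vertex order v_0 < v_1 < v_2 < v_3 and write every simplex with vertices in increasing order. Then dim K = 2 and the simplices of K are:

  0-simplices (4): [v_0], [v_1], [v_2], [v_3]
  1-simplices (6): [v_0,v_1], [v_0,v_2], [v_0,v_3], [v_1,v_2], [v_1,v_3], [v_2,v_3]
  2-simplices (4): [v_0,v_1,v_2], [v_0,v_1,v_3], [v_0,v_2,v_3], [v_1,v_2,v_3]

giving chain groups C_0 ≅ Z^4, C_1 ≅ Z^6, C_2 ≅ Z^4.

The boundary map ∂_1: C_1 → C_0 maps an edge to its endpoints' difference, ∂[p,q] = q − p. For instance
  ∂[v_1,v_3] = [v_3] − [v_1].
This gives a 4×6 integer matrix of rank 3; reducing to Smith normal form yields diagonal entries (1,1,1).

∂_2: C_2 → C_1 sends each 2-simplex [p,q,r] to [q,r] − [p,r] + [p,q]. For instance
  ∂[v_0,v_1,v_3] = [v_1,v_3] − [v_0,v_3] + [v_0,v_1],
  ∂[v_0,v_2,v_3] = [v_2,v_3] − [v_0,v_3] + [v_0,v_2].
As a 6×4 matrix over Z this has rank 3, with invariant factors (1,1,1).

From H_k ≅ ker(∂_k) / im(∂_{k+1}) we obtain:

  H_0: rank C_0 − rank ∂_1 = 4 − 3 = 1, and the invariant factors of ∂_1 are all 1, so H_0 = Z.
  H_1: rank ker ∂_1 − rank ∂_2 = (6 − 3) − 3 = 0, and the invariant factors of ∂_2 are all 1, so H_1 = 0.
  H_2: rank ker ∂_2 − rank ∂_3 = (4 − 3) − 0 = 1, and there is no ∂_3, so H_2 = Z.

As a check, the Euler characteristic is 4 − 6 + 4 = 2, which agrees with 1 − 0 + 1 = 2.
(K is a triangulation of the 2-sphere S^2.)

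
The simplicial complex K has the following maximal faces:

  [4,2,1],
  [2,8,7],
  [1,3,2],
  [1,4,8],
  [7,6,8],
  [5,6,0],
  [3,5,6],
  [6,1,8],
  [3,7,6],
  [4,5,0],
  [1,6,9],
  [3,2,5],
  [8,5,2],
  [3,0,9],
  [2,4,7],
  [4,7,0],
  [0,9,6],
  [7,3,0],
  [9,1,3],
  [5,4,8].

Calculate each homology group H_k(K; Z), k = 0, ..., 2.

H_0 = Z,  H_1 = Z × Z/2,  H_2 = 0.

We work with the vertex ordering 0 < 1 < 2 < 3 < 4 < 5 < 6 < 7 < 8 < 9. The simplices of K, each written with vertices in increasing order, are:

  0-simplices (10): [0], [1], [2], [3], [4], [5], [6], [7], [8], [9]
  1-simplices (30): (30 of them)
  2-simplices (20): (20 of them)

Hence C_0 ≅ Z^10, C_1 ≅ Z^30, C_2 ≅ Z^20.

∂_1: C_1 → C_0 maps an edge to its endpoints' difference, ∂[p,q] = q − p. For instance
  ∂[5,6] = [6] − [5].
The 10×30 boundary matrix has rank 9 and Smith normal form diag(1,1,1,1,1,1,1,1,1).

Boundary ∂_2: C_2 → C_1 maps a triangle to the signed sum of its edges. For instance
  ∂[0,6,9] = [6,9] − [0,9] + [0,6],
  ∂[1,4,8] = [4,8] − [1,8] + [1,4].
This gives a 30×20 integer matrix of rank 20; reducing to Smith normal form yields diagonal entries (1,1,1,1,1,1,1,1,1,1,1,1,1,1,1,1,1,1,1,2).

From H_k ≅ ker(∂_k) / im(∂_{k+1}) we obtain:

  H_0: rank C_0 − rank ∂_1 = 10 − 9 = 1, and the invariant factors of ∂_1 are all 1, so H_0 = Z.
  H_1: rank ker ∂_1 − rank ∂_2 = (30 − 9) − 20 = 1, and ∂_2 has invariant factor 2 > 1, so H_1 = Z × Z/2.
  H_2: rank ker ∂_2 − rank ∂_3 = (20 − 20) − 0 = 0, and there is no ∂_3, so H_2 = 0.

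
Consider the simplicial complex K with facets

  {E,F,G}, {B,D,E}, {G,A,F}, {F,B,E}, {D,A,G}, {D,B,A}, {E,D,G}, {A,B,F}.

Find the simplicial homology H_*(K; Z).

H_0 = Z,  H_1 = 0,  H_2 = Z.

K has 6 vertices, 12 edges, 8 triangles.
rank ∂_0 = 0, rank ∂_1 = 5 ⇒ b_0 = 6 − 0 − 5 = 1; all invariant factors of ∂_1 are 1 so no torsion. So H_0 = Z.
rank ∂_1 = 5, rank ∂_2 = 7 ⇒ b_1 = 12 − 5 − 7 = 0; all invariant factors of ∂_2 are 1 so no torsion. So H_1 = 0.
rank ∂_2 = 7, rank ∂_3 = 0 ⇒ b_2 = 8 − 7 − 0 = 1. So H_2 = Z.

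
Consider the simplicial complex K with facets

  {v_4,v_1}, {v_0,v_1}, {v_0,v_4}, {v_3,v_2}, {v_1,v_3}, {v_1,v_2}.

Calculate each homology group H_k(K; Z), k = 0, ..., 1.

We work with the vertex ordering v_0 < v_1 < v_2 < v_3 < v_4. The simplices of K, each written with vertices in increasing order, are:

  0-simplices (5): [v_0], [v_1], [v_2], [v_3], [v_4]
  1-simplices (6): [v_0,v_1], [v_0,v_4], [v_1,v_2], [v_1,v_3], [v_1,v_4], [v_2,v_3]

Hence C_0 ≅ Z^5, C_1 ≅ Z^6.

The boundary map ∂_1: C_1 → C_0 maps an edge to its endpoints' difference, ∂[p,q] = q − p. For instance
  ∂[v_1,v_3] = [v_3] − [v_1].
This gives a 5×6 integer matrix of rank 4; reducing to Smith normal form yields diagonal entries (1,1,1,1).

Now H_k = ker ∂_k / im ∂_{k+1}, so:

  H_0: rank C_0 − rank ∂_1 = 5 − 4 = 1, and the invariant factors of ∂_1 are all 1, so H_0 = Z.
  H_1: rank ker ∂_1 − rank ∂_2 = (6 − 4) − 0 = 2, and there is no ∂_2, so H_1 = Z^2.

As a check, the Euler characteristic is 5 − 6 = -1, which agrees with 1 − 2 = -1.

H_0 = Z,  H_1 = Z^2.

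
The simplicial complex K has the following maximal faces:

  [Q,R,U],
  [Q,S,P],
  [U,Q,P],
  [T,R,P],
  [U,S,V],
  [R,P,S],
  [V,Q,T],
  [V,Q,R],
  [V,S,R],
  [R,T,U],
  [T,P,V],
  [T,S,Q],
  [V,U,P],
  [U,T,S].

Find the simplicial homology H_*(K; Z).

Order the vertices as P < Q < R < S < T < U < V. Listing each simplex with vertices in this order, K has dimension 2 with simplices:

  0-simplices (7): P, Q, R, S, T, U, V
  1-simplices (21): PQ, PR, PS, PT, PU, PV, QR, QS, QT, QU, QV, RS, RT, RU, RV, ST, SU, SV, TU, TV, UV
  2-simplices (14): PQS, PQU, PRS, PRT, PTV, PUV, QRU, QRV, QST, QTV, RSV, RTU, STU, SUV

Hence C_0 ≅ Z^7, C_1 ≅ Z^21, C_2 ≅ Z^14.

Boundary ∂_1: C_1 → C_0 maps an edge to its endpoints' difference, ∂[p,q] = q − p. For instance
  ∂SU = U − S.
This gives a 7×21 integer matrix of rank 6; reducing to Smith normal form yields diagonal entries (1,1,1,1,1,1).

∂_2: C_2 → C_1 sends each 2-simplex [p,q,r] to [q,r] − [p,r] + [p,q]. For instance
  ∂RTU = TU − RU + RT,
  ∂PTV = TV − PV + PT.
As a 21×14 matrix over Z this has rank 13, with invariant factors (1,1,1,1,1,1,1,1,1,1,1,1,1).

Computing H_k = (kernel of ∂_k) / (image of ∂_{k+1}):

  H_0: rank C_0 − rank ∂_1 = 7 − 6 = 1, and the invariant factors of ∂_1 are all 1, so H_0 ≅ Z.
  H_1: rank ker ∂_1 − rank ∂_2 = (21 − 6) − 13 = 2, and the invariant factors of ∂_2 are all 1, so H_1 ≅ Z^2.
  H_2: rank ker ∂_2 − rank ∂_3 = (14 − 13) − 0 = 1, and there is no ∂_3, so H_2 ≅ Z.

(K is a triangulation of the torus T^2.)

H_0 ≅ Z,  H_1 ≅ Z^2,  H_2 ≅ Z.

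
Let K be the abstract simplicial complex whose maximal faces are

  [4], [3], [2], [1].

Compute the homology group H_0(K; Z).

We work with the vertex ordering 1 < 2 < 3 < 4. The simplices of K, each written with vertices in increasing order, are:

  0-simplices (4): [1], [2], [3], [4]

so the chain groups are C_0 ≅ Z^4.

Now H_k = ker ∂_k / im ∂_{k+1}, so:

  H_0: rank C_0 − rank ∂_1 = 4 − 0 = 4, and there is no ∂_1, so H_0 ≅ Z^4.

H_0 ≅ Z^4.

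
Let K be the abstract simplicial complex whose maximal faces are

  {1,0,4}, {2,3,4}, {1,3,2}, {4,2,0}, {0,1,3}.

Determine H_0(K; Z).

H_0 = Z.

Fix the vertex order 0 < 1 < 2 < 3 < 4 and write every simplex with vertices in increasing order. Then dim K = 2 and the simplices of K are:

  0-simplices (5): [0], [1], [2], [3], [4]
  1-simplices (10): [0,1], [0,2], [0,3], [0,4], [1,2], [1,3], [1,4], [2,3], [2,4], [3,4]
  2-simplices (5): [0,1,3], [0,1,4], [0,2,4], [1,2,3], [2,3,4]

Hence C_0 ≅ Z^5, C_1 ≅ Z^10, C_2 ≅ Z^5.

Boundary ∂_1: C_1 → C_0 sends each edge [p,q] (with p < q) to q − p. For instance
  ∂[2,3] = [3] − [2].
The 5×10 boundary matrix has rank 4 and Smith normal form diag(1,1,1,1).

Boundary ∂_2: C_2 → C_1 maps a triangle to the signed sum of its edges. For instance
  ∂[0,2,4] = [2,4] − [0,4] + [0,2],
  ∂[2,3,4] = [3,4] − [2,4] + [2,3].
This gives a 10×5 integer matrix of rank 5; reducing to Smith normal form yields diagonal entries (1,1,1,1,1).

Computing H_k = (kernel of ∂_k) / (image of ∂_{k+1}):

  H_0: rank C_0 − rank ∂_1 = 5 − 4 = 1, and the invariant factors of ∂_1 are all 1, so H_0 ≅ Z.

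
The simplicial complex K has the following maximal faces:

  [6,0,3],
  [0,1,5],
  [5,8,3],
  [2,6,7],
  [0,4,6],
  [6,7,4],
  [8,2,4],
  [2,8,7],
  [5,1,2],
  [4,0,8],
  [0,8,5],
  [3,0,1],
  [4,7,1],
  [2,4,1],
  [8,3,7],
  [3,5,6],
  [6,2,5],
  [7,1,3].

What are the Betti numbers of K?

K has 9 vertices, 27 edges, 18 triangles.
rank ∂_0 = 0, rank ∂_1 = 8 ⇒ b_0 = 9 − 0 − 8 = 1; all invariant factors of ∂_1 are 1 so no torsion. So H_0 = Z.
rank ∂_1 = 8, rank ∂_2 = 18 ⇒ b_1 = 27 − 8 − 18 = 1; ∂_2 has invariant factor(s) [2] giving torsion. So H_1 = Z ⊕ Z/2.
rank ∂_2 = 18, rank ∂_3 = 0 ⇒ b_2 = 18 − 18 − 0 = 0. So H_2 = 0.

b_0 = 1, b_1 = 1, b_2 = 0.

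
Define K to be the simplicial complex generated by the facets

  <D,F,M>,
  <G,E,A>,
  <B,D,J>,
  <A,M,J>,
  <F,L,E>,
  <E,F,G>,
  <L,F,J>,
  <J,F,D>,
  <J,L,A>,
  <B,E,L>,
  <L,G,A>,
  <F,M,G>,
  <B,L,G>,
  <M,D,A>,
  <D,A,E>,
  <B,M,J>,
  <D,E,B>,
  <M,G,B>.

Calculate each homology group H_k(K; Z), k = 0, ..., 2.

H_0 ≅ Z,  H_1 ≅ Z × Z/2,  H_2 = 0.

We work with the vertex ordering A < B < D < E < F < G < J < L < M. The simplices of K, each written with vertices in increasing order, are:

  0-simplices (9): A, B, D, E, F, G, J, L, M
  1-simplices (27): AD, AE, AG, AJ, AL, AM, BD, BE, BG, BJ, BL, BM, DE, DF, DJ, DM, EF, EG, EL, FG, FJ, FL, FM, GL, GM, JL, JM
  2-simplices (18): ADE, ADM, AEG, AGL, AJL, AJM, BDE, BDJ, BEL, BGL, BGM, BJM, DFJ, DFM, EFG, EFL, FGM, FJL

Hence C_0 ≅ Z^9, C_1 ≅ Z^27, C_2 ≅ Z^18.

The boundary map ∂_1: C_1 → C_0 is given by ∂[p,q] = [q] − [p]. For instance
  ∂FM = M − F.
The 9×27 boundary matrix has rank 8 and Smith normal form diag(1,1,1,1,1,1,1,1).

The boundary map ∂_2: C_2 → C_1 sends each 2-simplex [p,q,r] to [q,r] − [p,r] + [p,q]. For instance
  ∂BDE = DE − BE + BD,
  ∂AJL = JL − AL + AJ.
The resulting 27×18 matrix has rank 18, and its Smith normal form has invariant factors (1,1,1,1,1,1,1,1,1,1,1,1,1,1,1,1,1,2).

Computing H_k = (kernel of ∂_k) / (image of ∂_{k+1}):

  H_0: rank C_0 − rank ∂_1 = 9 − 8 = 1, and the invariant factors of ∂_1 are all 1, so H_0 = Z.
  H_1: rank ker ∂_1 − rank ∂_2 = (27 − 8) − 18 = 1, and ∂_2 has invariant factor 2 > 1, so H_1 = Z × Z/2.
  H_2: rank ker ∂_2 − rank ∂_3 = (18 − 18) − 0 = 0, and there is no ∂_3, so H_2 = 0.

(K is a triangulation of the Klein bottle.)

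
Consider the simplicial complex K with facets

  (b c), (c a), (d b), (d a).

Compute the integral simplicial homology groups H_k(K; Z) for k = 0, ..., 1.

Fix the vertex order a < b < c < d and write every simplex with vertices in increasing order. Then dim K = 1 and the simplices of K are:

  0-simplices (4): a, b, c, d
  1-simplices (4): ac, ad, bc, bd

so the chain groups are C_0 ≅ Z^4, C_1 ≅ Z^4.

∂_1: C_1 → C_0 is given by ∂[p,q] = [q] − [p]. For instance
  ∂bd = d − b.
As a 4×4 matrix over Z this has rank 3, with invariant factors (1,1,1).

From H_k ≅ ker(∂_k) / im(∂_{k+1}) we obtain:

  H_0: rank C_0 − rank ∂_1 = 4 − 3 = 1, and the invariant factors of ∂_1 are all 1, so H_0 ≅ Z.
  H_1: rank ker ∂_1 − rank ∂_2 = (4 − 3) − 0 = 1, and there is no ∂_2, so H_1 ≅ Z.

H_0 = Z,  H_1 = Z.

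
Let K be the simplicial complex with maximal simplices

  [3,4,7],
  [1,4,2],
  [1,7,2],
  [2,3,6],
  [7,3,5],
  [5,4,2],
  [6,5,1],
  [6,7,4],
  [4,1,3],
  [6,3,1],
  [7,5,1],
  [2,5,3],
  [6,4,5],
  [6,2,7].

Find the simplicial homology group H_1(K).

H_1 = Z^2.

Fix the vertex order 1 < 2 < 3 < 4 < 5 < 6 < 7 and write every simplex with vertices in increasing order. Then dim K = 2 and the simplices of K are:

  0-simplices (7): [1], [2], [3], [4], [5], [6], [7]
  1-simplices (21): [1,2], [1,3], [1,4], [1,5], [1,6], [1,7], [2,3], [2,4], [2,5], [2,6], [2,7], [3,4], [3,5], [3,6], [3,7], [4,5], [4,6], [4,7], [5,6], [5,7], [6,7]
  2-simplices (14): [1,2,4], [1,2,7], [1,3,4], [1,3,6], [1,5,6], [1,5,7], [2,3,5], [2,3,6], [2,4,5], [2,6,7], [3,4,7], [3,5,7], [4,5,6], [4,6,7]

so the chain groups are C_0 ≅ Z^7, C_1 ≅ Z^21, C_2 ≅ Z^14.

The boundary map ∂_1: C_1 → C_0 is given by ∂[p,q] = [q] − [p]. For instance
  ∂[4,5] = [5] − [4].
The resulting 7×21 matrix has rank 6, and its Smith normal form has invariant factors (1,1,1,1,1,1).

Boundary ∂_2: C_2 → C_1 sends each 2-simplex [p,q,r] to [q,r] − [p,r] + [p,q]. For instance
  ∂[2,3,6] = [3,6] − [2,6] + [2,3],
  ∂[4,6,7] = [6,7] − [4,7] + [4,6].
As a 21×14 matrix over Z this has rank 13, with invariant factors (1,1,1,1,1,1,1,1,1,1,1,1,1).

From H_k ≅ ker(∂_k) / im(∂_{k+1}) we obtain:

  H_1: rank ker ∂_1 − rank ∂_2 = (21 − 6) − 13 = 2, and the invariant factors of ∂_2 are all 1, so H_1 ≅ Z^2.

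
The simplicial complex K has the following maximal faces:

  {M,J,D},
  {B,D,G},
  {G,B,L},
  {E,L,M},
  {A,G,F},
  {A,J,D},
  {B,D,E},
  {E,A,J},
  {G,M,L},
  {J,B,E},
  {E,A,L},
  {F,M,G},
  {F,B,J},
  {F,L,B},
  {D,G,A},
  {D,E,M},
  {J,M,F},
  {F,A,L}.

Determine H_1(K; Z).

H_1 ≅ Z ⊕ Z/2Z.

We work with the vertex ordering A < B < D < E < F < G < J < L < M. The simplices of K, each written with vertices in increasing order, are:

  0-simplices (9): A, B, D, E, F, G, J, L, M
  1-simplices (27): AD, AE, AF, AG, AJ, AL, BD, BE, BF, BG, BJ, BL, DE, DG, DJ, DM, EJ, EL, EM, FG, FJ, FL, FM, GL, GM, JM, LM
  2-simplices (18): ADG, ADJ, AEJ, AEL, AFG, AFL, BDE, BDG, BEJ, BFJ, BFL, BGL, DEM, DJM, ELM, FGM, FJM, GLM

giving chain groups C_0 ≅ Z^9, C_1 ≅ Z^27, C_2 ≅ Z^18.

Boundary ∂_1: C_1 → C_0 is given by ∂[p,q] = [q] − [p].
This gives a 9×27 integer matrix of rank 8; reducing to Smith normal form yields diagonal entries (1,1,1,1,1,1,1,1).

Boundary ∂_2: C_2 → C_1 maps a triangle to the signed sum of its edges. For instance
  ∂AEL = EL − AL + AE,
  ∂FJM = JM − FM + FJ.
The 27×18 boundary matrix has rank 18 and Smith normal form diag(1,1,1,1,1,1,1,1,1,1,1,1,1,1,1,1,1,2).

Reading off H_k = ker ∂_k / im ∂_{k+1}:

  H_1: rank ker ∂_1 − rank ∂_2 = (27 − 8) − 18 = 1, and ∂_2 has invariant factor 2 > 1, so H_1 ≅ Z ⊕ Z/2Z.

(K is a triangulation of the Klein bottle.)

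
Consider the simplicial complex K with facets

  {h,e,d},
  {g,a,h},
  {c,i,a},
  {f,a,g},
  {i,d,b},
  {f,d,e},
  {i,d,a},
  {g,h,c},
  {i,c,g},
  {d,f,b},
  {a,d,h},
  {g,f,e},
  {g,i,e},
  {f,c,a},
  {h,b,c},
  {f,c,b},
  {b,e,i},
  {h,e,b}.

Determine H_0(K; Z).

We work with the vertex ordering a < b < c < d < e < f < g < h < i. The simplices of K, each written with vertices in increasing order, are:

  0-simplices (9): a, b, c, d, e, f, g, h, i
  1-simplices (27): ac, ad, af, ag, ah, ai, bc, bd, be, bf, bh, bi, cf, cg, ch, ci, de, df, dh, di, ef, eg, eh, ei, fg, gh, gi
  2-simplices (18): acf, aci, adh, adi, afg, agh, bcf, bch, bdf, bdi, beh, bei, cgh, cgi, def, deh, efg, egi

so the chain groups are C_0 ≅ Z^9, C_1 ≅ Z^27, C_2 ≅ Z^18.

∂_1: C_1 → C_0 sends each edge [p,q] (with p < q) to q − p.
The 9×27 boundary matrix has rank 8 and Smith normal form diag(1,1,1,1,1,1,1,1).

The boundary map ∂_2: C_2 → C_1 maps a triangle to the signed sum of its edges. For instance
  ∂agh = gh − ah + ag,
  ∂adh = dh − ah + ad.
The resulting 27×18 matrix has rank 18, and its Smith normal form has invariant factors (1,1,1,1,1,1,1,1,1,1,1,1,1,1,1,1,1,2).

Computing H_k = (kernel of ∂_k) / (image of ∂_{k+1}):

  H_0: rank C_0 − rank ∂_1 = 9 − 8 = 1, and the invariant factors of ∂_1 are all 1, so H_0 ≅ Z.

H_0 ≅ Z.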